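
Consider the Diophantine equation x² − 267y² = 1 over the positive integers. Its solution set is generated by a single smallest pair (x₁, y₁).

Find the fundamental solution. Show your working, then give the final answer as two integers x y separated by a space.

[16; 2,1,15,1,2,32] for √267; ℓ=6 ⇒ convergent index 5
i=0: a=16 ⇒ p=16, q=1
i=1: a=2 ⇒ p=33, q=2
i=2: a=1 ⇒ p=49, q=3
…
i=4: a=1 ⇒ p=817, q=50
i=5: a=2 ⇒ p=2402, q=147
(x₁, y₁) = (2402, 147);  2402² − 267·147² = 1 ✓

2402 147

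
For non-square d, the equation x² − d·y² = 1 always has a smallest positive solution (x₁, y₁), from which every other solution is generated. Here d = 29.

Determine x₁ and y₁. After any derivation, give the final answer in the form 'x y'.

9801 1820

d=29: √d = [5; 2,1,1,2,10] (ℓ=5, odd), read p_9/q_9
i=0: a=5 ⇒ p=5, q=1
i=1: a=2 ⇒ p=11, q=2
i=2: a=1 ⇒ p=16, q=3
i=3: a=1 ⇒ p=27, q=5
i=4: a=2 ⇒ p=70, q=13
i=5: a=10 ⇒ p=727, q=135
i=6: a=2 ⇒ p=1524, q=283
…
i=8: a=1 ⇒ p=3775, q=701
i=9: a=2 ⇒ p=9801, q=1820
(x₁, y₁) = (9801, 1820);  9801² − 29·1820² = 1 ✓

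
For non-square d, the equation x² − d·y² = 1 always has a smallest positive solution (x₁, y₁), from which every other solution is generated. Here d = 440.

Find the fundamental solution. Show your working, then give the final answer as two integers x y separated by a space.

√440 = [20; 1,40, …], period ℓ=2 (even) → k=1
k=0  a_k=20  p_k/q_k = 20/1
k=1  a_k=1  p_k/q_k = 21/1
→ (21, 1).  Check: 21²=441, 440·1²=440, difference 1.

21 1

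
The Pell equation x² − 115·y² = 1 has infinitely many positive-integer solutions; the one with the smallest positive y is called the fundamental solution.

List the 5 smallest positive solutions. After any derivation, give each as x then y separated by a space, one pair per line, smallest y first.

1126 105
2535751 236460
5710510126 532507815
12860066268001 1199207362920
28960863525028126 2700614448788025

[10; 1,2,1,1,1,1,1,2,1,20] for √115; ℓ=10 ⇒ convergent index 9
k=0  a_k=10  p_k/q_k = 10/1
…
k=2  a_k=2  p_k/q_k = 32/3
k=3  a_k=1  p_k/q_k = 43/4
…
k=5  a_k=1  p_k/q_k = 118/11
…
k=7  a_k=1  p_k/q_k = 311/29
k=8  a_k=2  p_k/q_k = 815/76
k=9  a_k=1  p_k/q_k = 1126/105
(x₁, y₁) = (1126, 105);  1126² − 115·105² = 1 ✓
(1126+105√115)^2 = 2535751 + 236460√115
(1126+105√115)^3 = 5710510126 + 532507815√115
(1126+105√115)^4 = 12860066268001 + 1199207362920√115
(1126+105√115)^5 = 28960863525028126 + 2700614448788025√115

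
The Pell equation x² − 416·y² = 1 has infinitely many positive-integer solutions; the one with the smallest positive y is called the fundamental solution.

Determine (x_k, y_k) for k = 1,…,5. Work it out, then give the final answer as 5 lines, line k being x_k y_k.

√416 = [20; 2,1,1,9,1,1,2,40, …], period ℓ=8 (even) → k=7
i=0: a=20 ⇒ p=20, q=1
…
i=2: a=1 ⇒ p=61, q=3
i=3: a=1 ⇒ p=102, q=5
…
i=5: a=1 ⇒ p=1081, q=53
i=6: a=1 ⇒ p=2060, q=101
i=7: a=2 ⇒ p=5201, q=255
→ (5201, 255).  Check: 5201²=27050401, 416·255²=27050400, difference 1.
k=2:  x_2 = 5201·5201+416·255·255 = 54100801,  y_2 = 5201·255+255·5201 = 2652510
k=3:  x_3 = 5201·54100801+416·255·2652510 = 562756526801,  y_3 = 5201·2652510+255·54100801 = 27591408765
k=4:  x_4 = 5201·562756526801+416·255·27591408765 = 5853793337683201,  y_4 = 5201·27591408765+255·562756526801 = 287005831321020
k=5:  x_5 = 5201·5853793337683201+416·255·287005831321020 = 60891157735824130001,  y_5 = 5201·287005831321020+255·5853793337683201 = 2985434629809841275

5201 255
54100801 2652510
562756526801 27591408765
5853793337683201 287005831321020
60891157735824130001 2985434629809841275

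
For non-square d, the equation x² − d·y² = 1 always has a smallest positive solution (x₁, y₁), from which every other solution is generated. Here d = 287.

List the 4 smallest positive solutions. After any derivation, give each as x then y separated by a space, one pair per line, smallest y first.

√287 = [16; 1,15,1,32, …], period ℓ=4 (even) → k=3
i=0: a=16 ⇒ p=16, q=1
i=1: a=1 ⇒ p=17, q=1
i=2: a=15 ⇒ p=271, q=16
i=3: a=1 ⇒ p=288, q=17
(x₁, y₁) = (288, 17);  288² − 287·17² = 1 ✓
n=2: (288,17)∘(288,17) = (288·288+287·17·17, 288·17+17·288) = (165887,9792)
n=3: (165887,9792)∘(288,17) = (288·165887+287·17·9792, 288·9792+17·165887) = (95550624,5640175)
n=4: (95550624,5640175)∘(288,17) = (288·95550624+287·17·5640175, 288·5640175+17·95550624) = (55036993537,3248731008)

288 17
165887 9792
95550624 5640175
55036993537 3248731008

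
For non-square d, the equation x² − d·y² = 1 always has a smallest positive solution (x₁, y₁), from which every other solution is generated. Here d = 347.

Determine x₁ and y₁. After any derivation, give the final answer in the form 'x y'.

641602 34443

d=347: √d = [18; 1,1,1,2,4,…,1,1,36] (ℓ=14, even), read p_13/q_13
i=0: a=18 ⇒ p=18, q=1
i=1: a=1 ⇒ p=19, q=1
…
i=3: a=1 ⇒ p=56, q=3
i=4: a=2 ⇒ p=149, q=8
i=5: a=4 ⇒ p=652, q=35
…
i=8: a=1 ⇒ p=15070, q=809
i=9: a=4 ⇒ p=74549, q=4002
i=10: a=2 ⇒ p=164168, q=8813
i=11: a=1 ⇒ p=238717, q=12815
i=12: a=1 ⇒ p=402885, q=21628
i=13: a=1 ⇒ p=641602, q=34443
fundamental: x₁=641602, y₁=34443  (since 411653126404 − 347·1186320249 = 1)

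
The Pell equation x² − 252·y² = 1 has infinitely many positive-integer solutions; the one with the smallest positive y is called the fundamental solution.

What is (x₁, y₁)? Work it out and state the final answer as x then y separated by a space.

127 8

√252 = [15; 1,6,1,30, …], period ℓ=4 (even) → k=3
k=0  a_k=15  p_k/q_k = 15/1
k=1  a_k=1  p_k/q_k = 16/1
k=2  a_k=6  p_k/q_k = 111/7
k=3  a_k=1  p_k/q_k = 127/8
(x₁, y₁) = (127, 8);  127² − 252·8² = 1 ✓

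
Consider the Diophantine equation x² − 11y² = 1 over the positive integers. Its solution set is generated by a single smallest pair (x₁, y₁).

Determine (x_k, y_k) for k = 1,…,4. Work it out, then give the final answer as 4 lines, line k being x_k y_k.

10 3
199 60
3970 1197
79201 23880

[3; 3,6] for √11; ℓ=2 ⇒ convergent index 1
k=0  a_k=3  p_k/q_k = 3/1
k=1  a_k=3  p_k/q_k = 10/3
fundamental: x₁=10, y₁=3  (since 100 − 11·9 = 1)
(x_2, y_2) = (10·10 + 11·3·3, 10·3 + 3·10) = (199, 60)
(x_3, y_3) = (10·199 + 11·3·60, 10·60 + 3·199) = (3970, 1197)
(x_4, y_4) = (10·3970 + 11·3·1197, 10·1197 + 3·3970) = (79201, 23880)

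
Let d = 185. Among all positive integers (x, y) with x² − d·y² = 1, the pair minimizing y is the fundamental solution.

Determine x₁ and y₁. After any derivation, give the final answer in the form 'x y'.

9249 680

√185 → a₀=13, period (1,1,1,1,26); ℓ=5 odd so k=9
a_0=13:  p_0=13·1+0=13,  q_0=13·0+1=1
a_1=1:  p_1=1·13+1=14,  q_1=1·1+0=1
a_2=1:  p_2=1·14+13=27,  q_2=1·1+1=2
a_3=1:  p_3=1·27+14=41,  q_3=1·2+1=3
a_4=1:  p_4=1·41+27=68,  q_4=1·3+2=5
a_5=26:  p_5=26·68+41=1809,  q_5=26·5+3=133
a_6=1:  p_6=1·1809+68=1877,  q_6=1·133+5=138
a_7=1:  p_7=1·1877+1809=3686,  q_7=1·138+133=271
a_8=1:  p_8=1·3686+1877=5563,  q_8=1·271+138=409
a_9=1:  p_9=1·5563+3686=9249,  q_9=1·409+271=680
(x₁, y₁) = (9249, 680);  9249² − 185·680² = 1 ✓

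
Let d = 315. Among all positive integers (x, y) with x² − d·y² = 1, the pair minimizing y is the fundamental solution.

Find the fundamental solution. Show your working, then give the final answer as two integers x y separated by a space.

71 4

[17; 1,2,1,34] for √315; ℓ=4 ⇒ convergent index 3
step 0: (17, 1)  from 17·(1,0) + (0,1)
step 1: (18, 1)  from 1·(17,1) + (1,0)
step 2: (53, 3)  from 2·(18,1) + (17,1)
step 3: (71, 4)  from 1·(53,3) + (18,1)
(x₁, y₁) = (71, 4);  71² − 315·4² = 1 ✓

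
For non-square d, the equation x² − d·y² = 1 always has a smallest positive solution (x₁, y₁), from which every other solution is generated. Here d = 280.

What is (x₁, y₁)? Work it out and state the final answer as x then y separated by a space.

251 15

d=280: √d = [16; 1,2,1,2,1,32] (ℓ=6, even), read p_5/q_5
i=0: a=16 ⇒ p=16, q=1
i=1: a=1 ⇒ p=17, q=1
i=2: a=2 ⇒ p=50, q=3
i=3: a=1 ⇒ p=67, q=4
i=4: a=2 ⇒ p=184, q=11
i=5: a=1 ⇒ p=251, q=15
→ (251, 15).  Check: 251²=63001, 280·15²=63000, difference 1.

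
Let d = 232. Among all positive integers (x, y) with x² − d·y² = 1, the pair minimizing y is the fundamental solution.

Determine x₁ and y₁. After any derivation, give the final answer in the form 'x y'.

19603 1287

√232 = [15; 4,3,7,3,4,30, …], period ℓ=6 (even) → k=5
a_0=15:  p_0=15·1+0=15,  q_0=15·0+1=1
a_1=4:  p_1=4·15+1=61,  q_1=4·1+0=4
a_2=3:  p_2=3·61+15=198,  q_2=3·4+1=13
…
a_4=3:  p_4=3·1447+198=4539,  q_4=3·95+13=298
a_5=4:  p_5=4·4539+1447=19603,  q_5=4·298+95=1287
(x₁, y₁) = (19603, 1287);  19603² − 232·1287² = 1 ✓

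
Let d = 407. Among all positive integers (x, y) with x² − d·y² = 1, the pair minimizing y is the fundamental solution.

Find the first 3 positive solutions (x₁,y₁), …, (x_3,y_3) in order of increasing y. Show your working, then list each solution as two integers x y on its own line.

√407 = [20; 5,1,2,1,5,40, …], period ℓ=6 (even) → k=5
k=0  a_k=20  p_k/q_k = 20/1
k=1  a_k=5  p_k/q_k = 101/5
k=2  a_k=1  p_k/q_k = 121/6
…
k=4  a_k=1  p_k/q_k = 464/23
k=5  a_k=5  p_k/q_k = 2663/132
(x₁, y₁) = (2663, 132);  2663² − 407·132² = 1 ✓
(x_2, y_2) = (2663·2663 + 407·132·132, 2663·132 + 132·2663) = (14183137, 703032)
(x_3, y_3) = (2663·14183137 + 407·132·703032, 2663·703032 + 132·14183137) = (75539384999, 3744348300)

2663 132
14183137 703032
75539384999 3744348300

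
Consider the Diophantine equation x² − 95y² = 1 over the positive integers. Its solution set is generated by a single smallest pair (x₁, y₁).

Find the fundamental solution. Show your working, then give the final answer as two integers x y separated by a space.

39 4

[9; 1,2,1,18] for √95; ℓ=4 ⇒ convergent index 3
a_0=9:  p_0=9·1+0=9,  q_0=9·0+1=1
…
a_2=2:  p_2=2·10+9=29,  q_2=2·1+1=3
a_3=1:  p_3=1·29+10=39,  q_3=1·3+1=4
→ (39, 4).  Check: 39²=1521, 95·4²=1520, difference 1.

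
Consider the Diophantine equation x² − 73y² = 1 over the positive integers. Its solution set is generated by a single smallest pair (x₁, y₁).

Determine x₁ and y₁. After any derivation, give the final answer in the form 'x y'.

2281249 267000

√73 = [8; 1,1,5,5,1,1,16, …], period ℓ=7 (odd) → k=13
i=0: a=8 ⇒ p=8, q=1
…
i=3: a=5 ⇒ p=94, q=11
i=4: a=5 ⇒ p=487, q=57
…
i=11: a=5 ⇒ p=1040241, q=121751
i=12: a=1 ⇒ p=1241008, q=145249
i=13: a=1 ⇒ p=2281249, q=267000
→ (2281249, 267000).  Check: 2281249²=5204097000001, 73·267000²=5204097000000, difference 1.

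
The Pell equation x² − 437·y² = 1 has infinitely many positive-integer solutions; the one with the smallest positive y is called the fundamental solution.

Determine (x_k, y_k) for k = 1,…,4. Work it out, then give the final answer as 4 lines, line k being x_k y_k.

4599 220
42301601 2023560
389090121399 18612704660
3578850894326401 171199655439120

√437 = [20; 1,9,2,9,1,40, …], period ℓ=6 (even) → k=5
k=0  a_k=20  p_k/q_k = 20/1
…
k=2  a_k=9  p_k/q_k = 209/10
…
k=4  a_k=9  p_k/q_k = 4160/199
k=5  a_k=1  p_k/q_k = 4599/220
→ (4599, 220).  Check: 4599²=21150801, 437·220²=21150800, difference 1.
(x_2, y_2) = (4599·4599 + 437·220·220, 4599·220 + 220·4599) = (42301601, 2023560)
(x_3, y_3) = (4599·42301601 + 437·220·2023560, 4599·2023560 + 220·42301601) = (389090121399, 18612704660)
(x_4, y_4) = (4599·389090121399 + 437·220·18612704660, 4599·18612704660 + 220·389090121399) = (3578850894326401, 171199655439120)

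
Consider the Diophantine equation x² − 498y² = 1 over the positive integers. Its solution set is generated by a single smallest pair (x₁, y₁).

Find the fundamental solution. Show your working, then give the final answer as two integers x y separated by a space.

√498 → a₀=22, period (3,6,22,6,3,44); ℓ=6 even so k=5
step 0: (22, 1)  from 22·(1,0) + (0,1)
…
step 3: (9395, 421)  from 22·(424,19) + (67,3)
step 4: (56794, 2545)  from 6·(9395,421) + (424,19)
step 5: (179777, 8056)  from 3·(56794,2545) + (9395,421)
→ (179777, 8056).  Check: 179777²=32319769729, 498·8056²=32319769728, difference 1.

179777 8056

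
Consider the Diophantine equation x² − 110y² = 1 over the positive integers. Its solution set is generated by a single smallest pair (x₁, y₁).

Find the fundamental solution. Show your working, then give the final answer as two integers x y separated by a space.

[10; 2,20] for √110; ℓ=2 ⇒ convergent index 1
i=0: a=10 ⇒ p=10, q=1
i=1: a=2 ⇒ p=21, q=2
→ (21, 2).  Check: 21²=441, 110·2²=440, difference 1.

21 2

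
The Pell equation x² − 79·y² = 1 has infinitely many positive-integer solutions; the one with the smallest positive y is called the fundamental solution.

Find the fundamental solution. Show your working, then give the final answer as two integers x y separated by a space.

80 9

√79 → a₀=8, period (1,7,1,16); ℓ=4 even so k=3
step 0: (8, 1)  from 8·(1,0) + (0,1)
step 1: (9, 1)  from 1·(8,1) + (1,0)
step 2: (71, 8)  from 7·(9,1) + (8,1)
step 3: (80, 9)  from 1·(71,8) + (9,1)
→ (80, 9).  Check: 80²=6400, 79·9²=6399, difference 1.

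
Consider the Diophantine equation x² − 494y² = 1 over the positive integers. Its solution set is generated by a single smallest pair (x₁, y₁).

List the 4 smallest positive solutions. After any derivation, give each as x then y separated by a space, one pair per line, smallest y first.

√494 = [22; 4,2,2,1,2,1,2,2,4,44, …], period ℓ=10 (even) → k=9
step 0: (22, 1)  from 22·(1,0) + (0,1)
…
step 2: (200, 9)  from 2·(89,4) + (22,1)
…
step 7: (6979, 314)  from 2·(2556,115) + (1867,84)
step 8: (16514, 743)  from 2·(6979,314) + (2556,115)
step 9: (73035, 3286)  from 4·(16514,743) + (6979,314)
→ (73035, 3286).  Check: 73035²=5334111225, 494·3286²=5334111224, difference 1.
(73035+3286√494)^2 = 10668222449 + 479986020√494
(73035+3286√494)^3 = 1558307253052395 + 70111557938114√494
(73035+3286√494)^4 = 227621940442695115201 + 10241195267540325960√494

73035 3286
10668222449 479986020
1558307253052395 70111557938114
227621940442695115201 10241195267540325960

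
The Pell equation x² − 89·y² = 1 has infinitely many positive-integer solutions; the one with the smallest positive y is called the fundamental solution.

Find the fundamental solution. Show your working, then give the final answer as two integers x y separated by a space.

500001 53000

[9; 2,3,3,2,18] for √89; ℓ=5 ⇒ convergent index 9
step 0: (9, 1)  from 9·(1,0) + (0,1)
…
step 3: (217, 23)  from 3·(66,7) + (19,2)
step 4: (500, 53)  from 2·(217,23) + (66,7)
…
step 6: (18934, 2007)  from 2·(9217,977) + (500,53)
…
step 8: (216991, 23001)  from 3·(66019,6998) + (18934,2007)
step 9: (500001, 53000)  from 2·(216991,23001) + (66019,6998)
(x₁, y₁) = (500001, 53000);  500001² − 89·53000² = 1 ✓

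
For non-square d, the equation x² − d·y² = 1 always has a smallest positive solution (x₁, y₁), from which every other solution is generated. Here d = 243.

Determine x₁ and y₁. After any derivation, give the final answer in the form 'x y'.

√243 → a₀=15, period (1,1,2,3,15,3,2,1,1,30); ℓ=10 even so k=9
a_0=15:  p_0=15·1+0=15,  q_0=15·0+1=1
…
a_2=1:  p_2=1·16+15=31,  q_2=1·1+1=2
a_3=2:  p_3=2·31+16=78,  q_3=2·2+1=5
a_4=3:  p_4=3·78+31=265,  q_4=3·5+2=17
a_5=15:  p_5=15·265+78=4053,  q_5=15·17+5=260
a_6=3:  p_6=3·4053+265=12424,  q_6=3·260+17=797
a_7=2:  p_7=2·12424+4053=28901,  q_7=2·797+260=1854
a_8=1:  p_8=1·28901+12424=41325,  q_8=1·1854+797=2651
a_9=1:  p_9=1·41325+28901=70226,  q_9=1·2651+1854=4505
→ (70226, 4505).  Check: 70226²=4931691076, 243·4505²=4931691075, difference 1.

70226 4505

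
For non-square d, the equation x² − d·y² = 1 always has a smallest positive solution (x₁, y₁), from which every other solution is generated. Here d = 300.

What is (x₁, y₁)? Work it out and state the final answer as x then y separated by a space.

√300 → a₀=17, period (3,8,3,34); ℓ=4 even so k=3
a_0=17:  p_0=17·1+0=17,  q_0=17·0+1=1
a_1=3:  p_1=3·17+1=52,  q_1=3·1+0=3
a_2=8:  p_2=8·52+17=433,  q_2=8·3+1=25
a_3=3:  p_3=3·433+52=1351,  q_3=3·25+3=78
→ (1351, 78).  Check: 1351²=1825201, 300·78²=1825200, difference 1.

1351 78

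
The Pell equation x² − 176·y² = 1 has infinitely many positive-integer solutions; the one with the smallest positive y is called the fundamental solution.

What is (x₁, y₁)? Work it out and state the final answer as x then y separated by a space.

√176 = [13; 3,1,3,26, …], period ℓ=4 (even) → k=3
a_0=13:  p_0=13·1+0=13,  q_0=13·0+1=1
a_1=3:  p_1=3·13+1=40,  q_1=3·1+0=3
a_2=1:  p_2=1·40+13=53,  q_2=1·3+1=4
a_3=3:  p_3=3·53+40=199,  q_3=3·4+3=15
(x₁, y₁) = (199, 15);  199² − 176·15² = 1 ✓

199 15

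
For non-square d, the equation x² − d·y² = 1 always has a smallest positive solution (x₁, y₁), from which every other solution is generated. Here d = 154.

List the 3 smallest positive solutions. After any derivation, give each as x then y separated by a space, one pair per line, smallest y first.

21295 1716
906954049 73084440
38627172925615 3112666297884

d=154: √d = [12; 2,2,3,1,2,1,3,2,2,24] (ℓ=10, even), read p_9/q_9
i=0: a=12 ⇒ p=12, q=1
…
i=7: a=3 ⇒ p=3847, q=310
i=8: a=2 ⇒ p=8724, q=703
i=9: a=2 ⇒ p=21295, q=1716
(x₁, y₁) = (21295, 1716);  21295² − 154·1716² = 1 ✓
(x_2, y_2) = (21295·21295 + 154·1716·1716, 21295·1716 + 1716·21295) = (906954049, 73084440)
(x_3, y_3) = (21295·906954049 + 154·1716·73084440, 21295·73084440 + 1716·906954049) = (38627172925615, 3112666297884)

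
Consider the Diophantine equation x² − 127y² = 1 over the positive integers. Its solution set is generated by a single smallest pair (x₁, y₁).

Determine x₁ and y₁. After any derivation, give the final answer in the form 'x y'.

[11; 3,1,2,2,7,11,7,2,2,1,3,22] for √127; ℓ=12 ⇒ convergent index 11
a_0=11:  p_0=11·1+0=11,  q_0=11·0+1=1
a_1=3:  p_1=3·11+1=34,  q_1=3·1+0=3
…
a_3=2:  p_3=2·45+34=124,  q_3=2·4+3=11
…
a_5=7:  p_5=7·293+124=2175,  q_5=7·26+11=193
a_6=11:  p_6=11·2175+293=24218,  q_6=11·193+26=2149
…
a_8=2:  p_8=2·171701+24218=367620,  q_8=2·15236+2149=32621
…
a_10=1:  p_10=1·906941+367620=1274561,  q_10=1·80478+32621=113099
a_11=3:  p_11=3·1274561+906941=4730624,  q_11=3·113099+80478=419775
fundamental: x₁=4730624, y₁=419775  (since 22378803429376 − 127·176211050625 = 1)

4730624 419775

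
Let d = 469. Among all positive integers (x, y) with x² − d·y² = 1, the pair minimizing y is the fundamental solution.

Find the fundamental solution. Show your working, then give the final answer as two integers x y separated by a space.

√469 → a₀=21, period (1,1,1,10,6,10,1,1,1,42); ℓ=10 even so k=9
step 0: (21, 1)  from 21·(1,0) + (0,1)
step 1: (22, 1)  from 1·(21,1) + (1,0)
step 2: (43, 2)  from 1·(22,1) + (21,1)
step 3: (65, 3)  from 1·(43,2) + (22,1)
…
step 6: (42923, 1982)  from 10·(4223,195) + (693,32)
step 7: (47146, 2177)  from 1·(42923,1982) + (4223,195)
step 8: (90069, 4159)  from 1·(47146,2177) + (42923,1982)
step 9: (137215, 6336)  from 1·(90069,4159) + (47146,2177)
fundamental: x₁=137215, y₁=6336  (since 18827956225 − 469·40144896 = 1)

137215 6336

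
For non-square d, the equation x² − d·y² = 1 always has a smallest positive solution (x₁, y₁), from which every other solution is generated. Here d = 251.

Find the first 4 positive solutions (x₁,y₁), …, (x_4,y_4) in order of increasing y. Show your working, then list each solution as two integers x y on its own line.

3674890 231957
27009633024199 1704832919460
198514860608593651330 12530146894788486843
1459040552203802437039183201 92093823044376819996025080

√251 → a₀=15, period (1,5,2,1,2,…,5,1,30); ℓ=14 even so k=13
step 0: (15, 1)  from 15·(1,0) + (0,1)
step 1: (16, 1)  from 1·(15,1) + (1,0)
step 2: (95, 6)  from 5·(16,1) + (15,1)
step 3: (206, 13)  from 2·(95,6) + (16,1)
…
step 6: (1917, 121)  from 2·(808,51) + (301,19)
step 7: (29563, 1866)  from 15·(1917,121) + (808,51)
…
step 9: (151649, 9572)  from 2·(61043,3853) + (29563,1866)
…
step 11: (577033, 36422)  from 2·(212692,13425) + (151649,9572)
step 12: (3097857, 195535)  from 5·(577033,36422) + (212692,13425)
step 13: (3674890, 231957)  from 1·(3097857,195535) + (577033,36422)
fundamental: x₁=3674890, y₁=231957  (since 13504816512100 − 251·53804049849 = 1)
(3674890+231957√251)^2 = 27009633024199 + 1704832919460√251
(3674890+231957√251)^3 = 198514860608593651330 + 12530146894788486843√251
(3674890+231957√251)^4 = 1459040552203802437039183201 + 92093823044376819996025080√251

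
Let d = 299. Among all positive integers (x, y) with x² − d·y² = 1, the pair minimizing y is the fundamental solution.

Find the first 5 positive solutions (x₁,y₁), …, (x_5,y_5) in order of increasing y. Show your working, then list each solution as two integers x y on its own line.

415 24
344449 19920
285892255 16533576
237290227201 13722848160
196950602684575 11389947439224

d=299: √d = [17; 3,2,3,34] (ℓ=4, even), read p_3/q_3
step 0: (17, 1)  from 17·(1,0) + (0,1)
…
step 2: (121, 7)  from 2·(52,3) + (17,1)
step 3: (415, 24)  from 3·(121,7) + (52,3)
→ (415, 24).  Check: 415²=172225, 299·24²=172224, difference 1.
(x_2, y_2) = (415·415 + 299·24·24, 415·24 + 24·415) = (344449, 19920)
(x_3, y_3) = (415·344449 + 299·24·19920, 415·19920 + 24·344449) = (285892255, 16533576)
(x_4, y_4) = (415·285892255 + 299·24·16533576, 415·16533576 + 24·285892255) = (237290227201, 13722848160)
(x_5, y_5) = (415·237290227201 + 299·24·13722848160, 415·13722848160 + 24·237290227201) = (196950602684575, 11389947439224)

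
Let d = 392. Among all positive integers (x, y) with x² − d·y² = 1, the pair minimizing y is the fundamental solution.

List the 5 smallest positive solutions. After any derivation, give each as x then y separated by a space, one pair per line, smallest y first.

√392 = [19; 1,3,1,38, …], period ℓ=4 (even) → k=3
step 0: (19, 1)  from 19·(1,0) + (0,1)
step 1: (20, 1)  from 1·(19,1) + (1,0)
step 2: (79, 4)  from 3·(20,1) + (19,1)
step 3: (99, 5)  from 1·(79,4) + (20,1)
→ (99, 5).  Check: 99²=9801, 392·5²=9800, difference 1.
(x_2, y_2) = (99·99 + 392·5·5, 99·5 + 5·99) = (19601, 990)
(x_3, y_3) = (99·19601 + 392·5·990, 99·990 + 5·19601) = (3880899, 196015)
(x_4, y_4) = (99·3880899 + 392·5·196015, 99·196015 + 5·3880899) = (768398401, 38809980)
(x_5, y_5) = (99·768398401 + 392·5·38809980, 99·38809980 + 5·768398401) = (152139002499, 7684180025)

99 5
19601 990
3880899 196015
768398401 38809980
152139002499 7684180025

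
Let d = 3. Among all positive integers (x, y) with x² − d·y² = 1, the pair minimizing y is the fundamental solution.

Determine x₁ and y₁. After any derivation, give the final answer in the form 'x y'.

d=3: √d = [1; 1,2] (ℓ=2, even), read p_1/q_1
k=0  a_k=1  p_k/q_k = 1/1
k=1  a_k=1  p_k/q_k = 2/1
fundamental: x₁=2, y₁=1  (since 4 − 3·1 = 1)

2 1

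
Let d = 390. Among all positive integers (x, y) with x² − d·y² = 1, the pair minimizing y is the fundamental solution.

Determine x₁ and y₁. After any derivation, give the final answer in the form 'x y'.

[19; 1,2,1,38] for √390; ℓ=4 ⇒ convergent index 3
i=0: a=19 ⇒ p=19, q=1
i=1: a=1 ⇒ p=20, q=1
i=2: a=2 ⇒ p=59, q=3
i=3: a=1 ⇒ p=79, q=4
fundamental: x₁=79, y₁=4  (since 6241 − 390·16 = 1)

79 4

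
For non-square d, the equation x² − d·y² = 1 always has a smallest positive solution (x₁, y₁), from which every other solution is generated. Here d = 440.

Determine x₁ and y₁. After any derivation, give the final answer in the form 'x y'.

21 1

d=440: √d = [20; 1,40] (ℓ=2, even), read p_1/q_1
k=0  a_k=20  p_k/q_k = 20/1
k=1  a_k=1  p_k/q_k = 21/1
fundamental: x₁=21, y₁=1  (since 441 − 440·1 = 1)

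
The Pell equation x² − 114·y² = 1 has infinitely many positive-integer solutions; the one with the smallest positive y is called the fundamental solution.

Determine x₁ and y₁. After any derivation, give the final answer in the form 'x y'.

1025 96

[10; 1,2,10,2,1,20] for √114; ℓ=6 ⇒ convergent index 5
i=0: a=10 ⇒ p=10, q=1
…
i=2: a=2 ⇒ p=32, q=3
…
i=4: a=2 ⇒ p=694, q=65
i=5: a=1 ⇒ p=1025, q=96
fundamental: x₁=1025, y₁=96  (since 1050625 − 114·9216 = 1)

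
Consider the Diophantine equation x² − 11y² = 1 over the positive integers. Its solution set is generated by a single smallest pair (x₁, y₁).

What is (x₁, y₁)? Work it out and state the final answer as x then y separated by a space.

d=11: √d = [3; 3,6] (ℓ=2, even), read p_1/q_1
a_0=3:  p_0=3·1+0=3,  q_0=3·0+1=1
a_1=3:  p_1=3·3+1=10,  q_1=3·1+0=3
(x₁, y₁) = (10, 3);  10² − 11·3² = 1 ✓

10 3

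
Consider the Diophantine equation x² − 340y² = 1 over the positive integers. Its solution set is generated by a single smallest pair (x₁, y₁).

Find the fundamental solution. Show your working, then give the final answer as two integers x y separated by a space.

[18; 2,3,1,1,1,…,3,2,36] for √340; ℓ=14 ⇒ convergent index 13
step 0: (18, 1)  from 18·(1,0) + (0,1)
…
step 2: (129, 7)  from 3·(37,2) + (18,1)
step 3: (166, 9)  from 1·(129,7) + (37,2)
…
step 10: (21039, 1141)  from 1·(13774,747) + (7265,394)
step 11: (34813, 1888)  from 1·(21039,1141) + (13774,747)
step 12: (125478, 6805)  from 3·(34813,1888) + (21039,1141)
step 13: (285769, 15498)  from 2·(125478,6805) + (34813,1888)
fundamental: x₁=285769, y₁=15498  (since 81663921361 − 340·240188004 = 1)

285769 15498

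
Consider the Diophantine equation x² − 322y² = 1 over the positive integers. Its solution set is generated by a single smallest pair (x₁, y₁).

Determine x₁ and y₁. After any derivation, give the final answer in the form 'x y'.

323 18

√322 = [17; 1,16,1,34, …], period ℓ=4 (even) → k=3
a_0=17:  p_0=17·1+0=17,  q_0=17·0+1=1
…
a_2=16:  p_2=16·18+17=305,  q_2=16·1+1=17
a_3=1:  p_3=1·305+18=323,  q_3=1·17+1=18
(x₁, y₁) = (323, 18);  323² − 322·18² = 1 ✓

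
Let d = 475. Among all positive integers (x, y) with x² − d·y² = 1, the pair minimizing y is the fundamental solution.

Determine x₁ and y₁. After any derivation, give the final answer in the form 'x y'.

√475 = [21; 1,3,1,6,2,6,1,3,1,42, …], period ℓ=10 (even) → k=9
step 0: (21, 1)  from 21·(1,0) + (0,1)
step 1: (22, 1)  from 1·(21,1) + (1,0)
step 2: (87, 4)  from 3·(22,1) + (21,1)
step 3: (109, 5)  from 1·(87,4) + (22,1)
…
step 5: (1591, 73)  from 2·(741,34) + (109,5)
step 6: (10287, 472)  from 6·(1591,73) + (741,34)
step 7: (11878, 545)  from 1·(10287,472) + (1591,73)
step 8: (45921, 2107)  from 3·(11878,545) + (10287,472)
step 9: (57799, 2652)  from 1·(45921,2107) + (11878,545)
→ (57799, 2652).  Check: 57799²=3340724401, 475·2652²=3340724400, difference 1.

57799 2652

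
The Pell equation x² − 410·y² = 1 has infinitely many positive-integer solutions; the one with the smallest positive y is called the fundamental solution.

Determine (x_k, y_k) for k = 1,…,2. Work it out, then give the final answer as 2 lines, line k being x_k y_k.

81 4
13121 648

d=410: √d = [20; 4,40] (ℓ=2, even), read p_1/q_1
a_0=20:  p_0=20·1+0=20,  q_0=20·0+1=1
a_1=4:  p_1=4·20+1=81,  q_1=4·1+0=4
(x₁, y₁) = (81, 4);  81² − 410·4² = 1 ✓
n=2: (81,4)∘(81,4) = (81·81+410·4·4, 81·4+4·81) = (13121,648)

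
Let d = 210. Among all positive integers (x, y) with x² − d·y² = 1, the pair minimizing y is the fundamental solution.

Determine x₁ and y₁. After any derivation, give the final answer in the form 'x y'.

29 2

[14; 2,28] for √210; ℓ=2 ⇒ convergent index 1
a_0=14:  p_0=14·1+0=14,  q_0=14·0+1=1
a_1=2:  p_1=2·14+1=29,  q_1=2·1+0=2
fundamental: x₁=29, y₁=2  (since 841 − 210·4 = 1)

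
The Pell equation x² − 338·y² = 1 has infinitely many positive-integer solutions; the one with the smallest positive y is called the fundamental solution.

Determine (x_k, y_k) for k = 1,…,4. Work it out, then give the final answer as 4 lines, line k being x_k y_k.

114243 6214
26102926097 1419812004
5964153172084899 324407165539730
1362725501650887306817 74122495624090936776

√338 → a₀=18, period (2,1,1,2,36); ℓ=5 odd so k=9
i=0: a=18 ⇒ p=18, q=1
…
i=3: a=1 ⇒ p=92, q=5
i=4: a=2 ⇒ p=239, q=13
i=5: a=36 ⇒ p=8696, q=473
…
i=7: a=1 ⇒ p=26327, q=1432
i=8: a=1 ⇒ p=43958, q=2391
i=9: a=2 ⇒ p=114243, q=6214
fundamental: x₁=114243, y₁=6214  (since 13051463049 − 338·38613796 = 1)
n=2: (114243,6214)∘(114243,6214) = (114243·114243+338·6214·6214, 114243·6214+6214·114243) = (26102926097,1419812004)
n=3: (26102926097,1419812004)∘(114243,6214) = (114243·26102926097+338·6214·1419812004, 114243·1419812004+6214·26102926097) = (5964153172084899,324407165539730)
n=4: (5964153172084899,324407165539730)∘(114243,6214) = (114243·5964153172084899+338·6214·324407165539730, 114243·324407165539730+6214·5964153172084899) = (1362725501650887306817,74122495624090936776)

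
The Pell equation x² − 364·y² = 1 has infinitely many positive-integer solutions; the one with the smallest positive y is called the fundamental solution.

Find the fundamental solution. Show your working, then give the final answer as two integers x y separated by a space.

4954951 259710

[19; 12,1,2,3,1,8,1,3,2,1,12,38] for √364; ℓ=12 ⇒ convergent index 11
step 0: (19, 1)  from 19·(1,0) + (0,1)
step 1: (229, 12)  from 12·(19,1) + (1,0)
…
step 3: (725, 38)  from 2·(248,13) + (229,12)
step 4: (2423, 127)  from 3·(725,38) + (248,13)
…
step 6: (27607, 1447)  from 8·(3148,165) + (2423,127)
…
step 8: (119872, 6283)  from 3·(30755,1612) + (27607,1447)
…
step 10: (390371, 20461)  from 1·(270499,14178) + (119872,6283)
step 11: (4954951, 259710)  from 12·(390371,20461) + (270499,14178)
fundamental: x₁=4954951, y₁=259710  (since 24551539412401 − 364·67449284100 = 1)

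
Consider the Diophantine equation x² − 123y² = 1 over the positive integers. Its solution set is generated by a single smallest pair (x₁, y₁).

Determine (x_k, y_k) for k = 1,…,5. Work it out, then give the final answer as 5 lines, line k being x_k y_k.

122 11
29767 2684
7263026 654885
1772148577 159789256
432396989762 38987923579

√123 = [11; 11,22, …], period ℓ=2 (even) → k=1
k=0  a_k=11  p_k/q_k = 11/1
k=1  a_k=11  p_k/q_k = 122/11
fundamental: x₁=122, y₁=11  (since 14884 − 123·121 = 1)
n=2: (122,11)∘(122,11) = (122·122+123·11·11, 122·11+11·122) = (29767,2684)
n=3: (29767,2684)∘(122,11) = (122·29767+123·11·2684, 122·2684+11·29767) = (7263026,654885)
n=4: (7263026,654885)∘(122,11) = (122·7263026+123·11·654885, 122·654885+11·7263026) = (1772148577,159789256)
n=5: (1772148577,159789256)∘(122,11) = (122·1772148577+123·11·159789256, 122·159789256+11·1772148577) = (432396989762,38987923579)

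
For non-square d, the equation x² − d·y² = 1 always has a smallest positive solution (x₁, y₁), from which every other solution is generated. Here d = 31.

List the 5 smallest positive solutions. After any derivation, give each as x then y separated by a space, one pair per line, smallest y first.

1520 273
4620799 829920
14047227440 2522956527
42703566796801 7669787012160
129818829015047600 23316149994009873

d=31: √d = [5; 1,1,3,5,3,1,1,10] (ℓ=8, even), read p_7/q_7
a_0=5:  p_0=5·1+0=5,  q_0=5·0+1=1
…
a_2=1:  p_2=1·6+5=11,  q_2=1·1+1=2
…
a_5=3:  p_5=3·206+39=657,  q_5=3·37+7=118
a_6=1:  p_6=1·657+206=863,  q_6=1·118+37=155
a_7=1:  p_7=1·863+657=1520,  q_7=1·155+118=273
(x₁, y₁) = (1520, 273);  1520² − 31·273² = 1 ✓
(1520+273√31)^2 = 4620799 + 829920√31
(1520+273√31)^3 = 14047227440 + 2522956527√31
(1520+273√31)^4 = 42703566796801 + 7669787012160√31
(1520+273√31)^5 = 129818829015047600 + 23316149994009873√31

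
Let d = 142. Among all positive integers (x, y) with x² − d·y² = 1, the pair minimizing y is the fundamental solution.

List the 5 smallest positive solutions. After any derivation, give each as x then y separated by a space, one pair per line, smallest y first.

143 12
40897 3432
11696399 981540
3345129217 280717008
956695259663 80284082748

d=142: √d = [11; 1,10,1,22] (ℓ=4, even), read p_3/q_3
k=0  a_k=11  p_k/q_k = 11/1
…
k=2  a_k=10  p_k/q_k = 131/11
k=3  a_k=1  p_k/q_k = 143/12
→ (143, 12).  Check: 143²=20449, 142·12²=20448, difference 1.
n=2: (143,12)∘(143,12) = (143·143+142·12·12, 143·12+12·143) = (40897,3432)
n=3: (40897,3432)∘(143,12) = (143·40897+142·12·3432, 143·3432+12·40897) = (11696399,981540)
n=4: (11696399,981540)∘(143,12) = (143·11696399+142·12·981540, 143·981540+12·11696399) = (3345129217,280717008)
n=5: (3345129217,280717008)∘(143,12) = (143·3345129217+142·12·280717008, 143·280717008+12·3345129217) = (956695259663,80284082748)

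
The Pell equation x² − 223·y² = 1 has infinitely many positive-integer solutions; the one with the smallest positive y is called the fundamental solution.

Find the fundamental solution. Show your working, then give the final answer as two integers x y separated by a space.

224 15

[14; 1,13,1,28] for √223; ℓ=4 ⇒ convergent index 3
step 0: (14, 1)  from 14·(1,0) + (0,1)
…
step 2: (209, 14)  from 13·(15,1) + (14,1)
step 3: (224, 15)  from 1·(209,14) + (15,1)
→ (224, 15).  Check: 224²=50176, 223·15²=50175, difference 1.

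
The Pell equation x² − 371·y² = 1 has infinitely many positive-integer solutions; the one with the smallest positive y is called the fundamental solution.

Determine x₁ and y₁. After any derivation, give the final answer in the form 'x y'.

1695 88

√371 = [19; 3,1,4,1,3,38, …], period ℓ=6 (even) → k=5
step 0: (19, 1)  from 19·(1,0) + (0,1)
…
step 2: (77, 4)  from 1·(58,3) + (19,1)
step 3: (366, 19)  from 4·(77,4) + (58,3)
step 4: (443, 23)  from 1·(366,19) + (77,4)
step 5: (1695, 88)  from 3·(443,23) + (366,19)
→ (1695, 88).  Check: 1695²=2873025, 371·88²=2873024, difference 1.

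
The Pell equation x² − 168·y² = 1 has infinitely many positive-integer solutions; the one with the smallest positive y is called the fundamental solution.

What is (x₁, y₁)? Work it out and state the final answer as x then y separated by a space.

13 1

√168 → a₀=12, period (1,24); ℓ=2 even so k=1
i=0: a=12 ⇒ p=12, q=1
i=1: a=1 ⇒ p=13, q=1
→ (13, 1).  Check: 13²=169, 168·1²=168, difference 1.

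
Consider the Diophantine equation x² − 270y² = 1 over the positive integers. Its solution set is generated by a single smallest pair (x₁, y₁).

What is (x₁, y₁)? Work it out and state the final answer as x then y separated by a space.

√270 = [16; 2,3,6,3,2,32, …], period ℓ=6 (even) → k=5
step 0: (16, 1)  from 16·(1,0) + (0,1)
step 1: (33, 2)  from 2·(16,1) + (1,0)
step 2: (115, 7)  from 3·(33,2) + (16,1)
step 3: (723, 44)  from 6·(115,7) + (33,2)
step 4: (2284, 139)  from 3·(723,44) + (115,7)
step 5: (5291, 322)  from 2·(2284,139) + (723,44)
(x₁, y₁) = (5291, 322);  5291² − 270·322² = 1 ✓

5291 322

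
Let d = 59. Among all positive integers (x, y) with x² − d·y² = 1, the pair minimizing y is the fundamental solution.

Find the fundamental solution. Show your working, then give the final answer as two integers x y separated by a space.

530 69

[7; 1,2,7,2,1,14] for √59; ℓ=6 ⇒ convergent index 5
i=0: a=7 ⇒ p=7, q=1
i=1: a=1 ⇒ p=8, q=1
i=2: a=2 ⇒ p=23, q=3
i=3: a=7 ⇒ p=169, q=22
i=4: a=2 ⇒ p=361, q=47
i=5: a=1 ⇒ p=530, q=69
→ (530, 69).  Check: 530²=280900, 59·69²=280899, difference 1.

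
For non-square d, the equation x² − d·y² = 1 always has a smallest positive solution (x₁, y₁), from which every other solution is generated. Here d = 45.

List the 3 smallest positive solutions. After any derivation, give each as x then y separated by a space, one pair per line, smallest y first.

161 24
51841 7728
16692641 2488392

d=45: √d = [6; 1,2,2,2,1,12] (ℓ=6, even), read p_5/q_5
k=0  a_k=6  p_k/q_k = 6/1
k=1  a_k=1  p_k/q_k = 7/1
k=2  a_k=2  p_k/q_k = 20/3
…
k=4  a_k=2  p_k/q_k = 114/17
k=5  a_k=1  p_k/q_k = 161/24
fundamental: x₁=161, y₁=24  (since 25921 − 45·576 = 1)
n=2: (161,24)∘(161,24) = (161·161+45·24·24, 161·24+24·161) = (51841,7728)
n=3: (51841,7728)∘(161,24) = (161·51841+45·24·7728, 161·7728+24·51841) = (16692641,2488392)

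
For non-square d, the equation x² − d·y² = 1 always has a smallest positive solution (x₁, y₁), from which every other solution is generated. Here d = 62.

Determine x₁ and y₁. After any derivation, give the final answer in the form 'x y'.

63 8

√62 = [7; 1,6,1,14, …], period ℓ=4 (even) → k=3
a_0=7:  p_0=7·1+0=7,  q_0=7·0+1=1
a_1=1:  p_1=1·7+1=8,  q_1=1·1+0=1
a_2=6:  p_2=6·8+7=55,  q_2=6·1+1=7
a_3=1:  p_3=1·55+8=63,  q_3=1·7+1=8
fundamental: x₁=63, y₁=8  (since 3969 − 62·64 = 1)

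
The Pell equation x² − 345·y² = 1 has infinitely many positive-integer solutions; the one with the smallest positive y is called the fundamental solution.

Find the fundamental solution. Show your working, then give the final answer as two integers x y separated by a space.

6761 364

√345 = [18; 1,1,2,1,6,1,2,1,1,36, …], period ℓ=10 (even) → k=9
a_0=18:  p_0=18·1+0=18,  q_0=18·0+1=1
…
a_3=2:  p_3=2·37+19=93,  q_3=2·2+1=5
a_4=1:  p_4=1·93+37=130,  q_4=1·5+2=7
a_5=6:  p_5=6·130+93=873,  q_5=6·7+5=47
a_6=1:  p_6=1·873+130=1003,  q_6=1·47+7=54
…
a_8=1:  p_8=1·2879+1003=3882,  q_8=1·155+54=209
a_9=1:  p_9=1·3882+2879=6761,  q_9=1·209+155=364
→ (6761, 364).  Check: 6761²=45711121, 345·364²=45711120, difference 1.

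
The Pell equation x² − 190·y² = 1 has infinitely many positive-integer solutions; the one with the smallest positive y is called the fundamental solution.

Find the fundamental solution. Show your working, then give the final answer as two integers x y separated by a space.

52021 3774

√190 → a₀=13, period (1,3,1,1,1,…,3,1,26); ℓ=14 even so k=13
a_0=13:  p_0=13·1+0=13,  q_0=13·0+1=1
…
a_2=3:  p_2=3·14+13=55,  q_2=3·1+1=4
…
a_5=1:  p_5=1·124+69=193,  q_5=1·9+5=14
…
a_10=1:  p_10=1·4149+2936=7085,  q_10=1·301+213=514
a_11=1:  p_11=1·7085+4149=11234,  q_11=1·514+301=815
a_12=3:  p_12=3·11234+7085=40787,  q_12=3·815+514=2959
a_13=1:  p_13=1·40787+11234=52021,  q_13=1·2959+815=3774
(x₁, y₁) = (52021, 3774);  52021² − 190·3774² = 1 ✓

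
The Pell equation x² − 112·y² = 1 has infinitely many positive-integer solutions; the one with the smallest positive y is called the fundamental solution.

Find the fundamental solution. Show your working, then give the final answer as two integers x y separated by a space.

127 12

√112 → a₀=10, period (1,1,2,1,1,20); ℓ=6 even so k=5
i=0: a=10 ⇒ p=10, q=1
i=1: a=1 ⇒ p=11, q=1
i=2: a=1 ⇒ p=21, q=2
…
i=4: a=1 ⇒ p=74, q=7
i=5: a=1 ⇒ p=127, q=12
fundamental: x₁=127, y₁=12  (since 16129 − 112·144 = 1)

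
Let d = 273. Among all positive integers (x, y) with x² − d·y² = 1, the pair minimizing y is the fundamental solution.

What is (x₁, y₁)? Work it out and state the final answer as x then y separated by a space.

727 44

√273 = [16; 1,1,10,1,1,32, …], period ℓ=6 (even) → k=5
k=0  a_k=16  p_k/q_k = 16/1
…
k=4  a_k=1  p_k/q_k = 380/23
k=5  a_k=1  p_k/q_k = 727/44
(x₁, y₁) = (727, 44);  727² − 273·44² = 1 ✓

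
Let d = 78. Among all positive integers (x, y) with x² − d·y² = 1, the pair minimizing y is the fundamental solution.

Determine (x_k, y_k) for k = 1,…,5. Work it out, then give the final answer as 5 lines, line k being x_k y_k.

53 6
5617 636
595349 67410
63101377 7144824
6688150613 757283934

d=78: √d = [8; 1,4,1,16] (ℓ=4, even), read p_3/q_3
i=0: a=8 ⇒ p=8, q=1
i=1: a=1 ⇒ p=9, q=1
i=2: a=4 ⇒ p=44, q=5
i=3: a=1 ⇒ p=53, q=6
→ (53, 6).  Check: 53²=2809, 78·6²=2808, difference 1.
(53+6√78)^2 = 5617 + 636√78
(53+6√78)^3 = 595349 + 67410√78
(53+6√78)^4 = 63101377 + 7144824√78
(53+6√78)^5 = 6688150613 + 757283934√78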